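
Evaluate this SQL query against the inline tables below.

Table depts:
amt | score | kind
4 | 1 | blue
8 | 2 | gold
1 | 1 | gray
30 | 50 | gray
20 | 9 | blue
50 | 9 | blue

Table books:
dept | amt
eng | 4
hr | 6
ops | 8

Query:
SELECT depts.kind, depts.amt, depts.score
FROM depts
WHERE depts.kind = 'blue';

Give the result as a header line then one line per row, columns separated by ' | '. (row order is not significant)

After WHERE (3 rows):
depts.amt | depts.score | depts.kind
4 | 1 | blue
20 | 9 | blue
50 | 9 | blue
After SELECT (3 rows):
depts.kind | depts.amt | depts.score
blue | 4 | 1
blue | 20 | 9
blue | 50 | 9

== RESULT ==
depts.kind | depts.amt | depts.score
blue | 4 | 1
blue | 20 | 9
blue | 50 | 9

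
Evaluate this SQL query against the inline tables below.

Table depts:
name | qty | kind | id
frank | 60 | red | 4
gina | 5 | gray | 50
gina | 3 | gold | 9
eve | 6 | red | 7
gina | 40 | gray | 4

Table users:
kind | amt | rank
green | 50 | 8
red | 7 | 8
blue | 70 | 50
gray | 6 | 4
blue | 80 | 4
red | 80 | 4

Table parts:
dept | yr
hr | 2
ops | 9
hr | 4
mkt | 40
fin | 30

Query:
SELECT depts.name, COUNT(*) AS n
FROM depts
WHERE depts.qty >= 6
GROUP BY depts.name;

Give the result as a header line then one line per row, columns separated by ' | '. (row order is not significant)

After WHERE (3 rows):
depts.name | depts.qty | depts.kind | depts.id
frank | 60 | red | 4
eve | 6 | red | 7
gina | 40 | gray | 4
After GROUP BY (3 rows):
depts.name | n
frank | 1
eve | 1
gina | 1

== RESULT ==
depts.name | n
frank | 1
eve | 1
gina | 1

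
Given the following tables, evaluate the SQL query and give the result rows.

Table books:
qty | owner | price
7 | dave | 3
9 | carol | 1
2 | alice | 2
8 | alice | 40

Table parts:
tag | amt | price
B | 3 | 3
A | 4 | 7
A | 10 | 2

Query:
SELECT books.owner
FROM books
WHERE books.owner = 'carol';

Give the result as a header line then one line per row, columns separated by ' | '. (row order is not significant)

After WHERE (1 rows):
books.qty | books.owner | books.price
9 | carol | 1
After SELECT (1 rows):
books.owner
carol

== RESULT ==
books.owner
carol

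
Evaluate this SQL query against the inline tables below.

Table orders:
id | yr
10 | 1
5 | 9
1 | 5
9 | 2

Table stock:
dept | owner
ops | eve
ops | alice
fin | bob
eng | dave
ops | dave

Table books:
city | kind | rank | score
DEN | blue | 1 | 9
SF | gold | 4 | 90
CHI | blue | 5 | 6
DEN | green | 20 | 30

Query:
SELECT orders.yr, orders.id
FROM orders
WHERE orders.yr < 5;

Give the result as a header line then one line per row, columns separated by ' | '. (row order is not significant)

== RESULT ==
orders.yr | orders.id
1 | 10
2 | 9

Derivation:
After WHERE (2 rows):
orders.id | orders.yr
10 | 1
9 | 2
After SELECT (2 rows):
orders.yr | orders.id
1 | 10
2 | 9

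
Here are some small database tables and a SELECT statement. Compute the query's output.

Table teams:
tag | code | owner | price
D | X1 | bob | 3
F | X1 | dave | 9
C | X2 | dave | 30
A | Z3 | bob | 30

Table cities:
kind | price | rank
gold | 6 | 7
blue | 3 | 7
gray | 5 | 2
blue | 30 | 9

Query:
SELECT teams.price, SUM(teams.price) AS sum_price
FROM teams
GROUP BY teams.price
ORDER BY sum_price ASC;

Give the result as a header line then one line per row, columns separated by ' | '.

== RESULT ==
teams.price | sum_price
3 | 3
9 | 9
30 | 60

Derivation:
After GROUP BY (3 rows):
teams.price | sum_price
3 | 3
9 | 9
30 | 60
After ORDER BY (3 rows):
teams.price | sum_price
3 | 3
9 | 9
30 | 60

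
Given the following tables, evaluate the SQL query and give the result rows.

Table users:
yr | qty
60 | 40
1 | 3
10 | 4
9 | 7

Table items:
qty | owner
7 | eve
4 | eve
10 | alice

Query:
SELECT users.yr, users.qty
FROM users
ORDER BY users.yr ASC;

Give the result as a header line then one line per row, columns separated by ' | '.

After SELECT (4 rows):
users.yr | users.qty
60 | 40
1 | 3
10 | 4
9 | 7
After ORDER BY (4 rows):
users.yr | users.qty
1 | 3
9 | 7
10 | 4
60 | 40

== RESULT ==
users.yr | users.qty
1 | 3
9 | 7
10 | 4
60 | 40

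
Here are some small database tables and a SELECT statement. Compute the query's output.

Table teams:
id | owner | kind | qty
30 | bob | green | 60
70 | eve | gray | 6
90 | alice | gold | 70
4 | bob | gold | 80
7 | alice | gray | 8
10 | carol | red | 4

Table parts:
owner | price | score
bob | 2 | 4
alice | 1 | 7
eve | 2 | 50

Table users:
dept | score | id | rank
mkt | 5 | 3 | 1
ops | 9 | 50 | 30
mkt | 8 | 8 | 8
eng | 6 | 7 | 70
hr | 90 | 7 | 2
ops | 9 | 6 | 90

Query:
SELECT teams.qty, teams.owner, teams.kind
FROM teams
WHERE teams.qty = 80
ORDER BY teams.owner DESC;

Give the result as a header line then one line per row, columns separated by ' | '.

After WHERE (1 rows):
teams.id | teams.owner | teams.kind | teams.qty
4 | bob | gold | 80
After SELECT (1 rows):
teams.qty | teams.owner | teams.kind
80 | bob | gold
After ORDER BY (1 rows):
teams.qty | teams.owner | teams.kind
80 | bob | gold

== RESULT ==
teams.qty | teams.owner | teams.kind
80 | bob | gold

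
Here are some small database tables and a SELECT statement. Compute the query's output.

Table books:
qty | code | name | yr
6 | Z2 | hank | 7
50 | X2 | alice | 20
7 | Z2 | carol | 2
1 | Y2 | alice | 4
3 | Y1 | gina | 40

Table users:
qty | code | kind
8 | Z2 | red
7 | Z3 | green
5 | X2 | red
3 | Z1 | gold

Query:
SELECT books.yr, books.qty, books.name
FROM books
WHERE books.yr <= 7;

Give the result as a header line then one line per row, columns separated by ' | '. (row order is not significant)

== RESULT ==
books.yr | books.qty | books.name
7 | 6 | hank
2 | 7 | carol
4 | 1 | alice

Derivation:
After WHERE (3 rows):
books.qty | books.code | books.name | books.yr
6 | Z2 | hank | 7
7 | Z2 | carol | 2
1 | Y2 | alice | 4
After SELECT (3 rows):
books.yr | books.qty | books.name
7 | 6 | hank
2 | 7 | carol
4 | 1 | alice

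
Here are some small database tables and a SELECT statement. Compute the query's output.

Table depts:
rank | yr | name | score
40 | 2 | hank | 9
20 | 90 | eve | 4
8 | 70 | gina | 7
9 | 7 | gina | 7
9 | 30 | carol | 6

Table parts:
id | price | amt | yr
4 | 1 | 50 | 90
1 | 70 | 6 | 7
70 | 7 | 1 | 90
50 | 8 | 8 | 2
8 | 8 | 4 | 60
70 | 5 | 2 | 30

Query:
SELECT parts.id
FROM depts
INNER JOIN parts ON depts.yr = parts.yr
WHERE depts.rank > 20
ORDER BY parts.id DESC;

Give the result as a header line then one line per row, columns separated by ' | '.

After JOIN parts (5 rows):
depts.rank | depts.yr | depts.name | depts.score | parts.id | parts.price | parts.amt | parts.yr
40 | 2 | hank | 9 | 50 | 8 | 8 | 2
20 | 90 | eve | 4 | 4 | 1 | 50 | 90
20 | 90 | eve | 4 | 70 | 7 | 1 | 90
9 | 7 | gina | 7 | 1 | 70 | 6 | 7
9 | 30 | carol | 6 | 70 | 5 | 2 | 30
After WHERE (1 rows):
depts.rank | depts.yr | depts.name | depts.score | parts.id | parts.price | parts.amt | parts.yr
40 | 2 | hank | 9 | 50 | 8 | 8 | 2
After SELECT (1 rows):
parts.id
50
After ORDER BY (1 rows):
parts.id
50

== RESULT ==
parts.id
50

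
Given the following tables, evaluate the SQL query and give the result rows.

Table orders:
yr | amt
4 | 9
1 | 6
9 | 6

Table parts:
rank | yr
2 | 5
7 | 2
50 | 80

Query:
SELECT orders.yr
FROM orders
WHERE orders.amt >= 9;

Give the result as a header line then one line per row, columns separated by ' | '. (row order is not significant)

== RESULT ==
orders.yr
4

Derivation:
After WHERE (1 rows):
orders.yr | orders.amt
4 | 9
After SELECT (1 rows):
orders.yr
4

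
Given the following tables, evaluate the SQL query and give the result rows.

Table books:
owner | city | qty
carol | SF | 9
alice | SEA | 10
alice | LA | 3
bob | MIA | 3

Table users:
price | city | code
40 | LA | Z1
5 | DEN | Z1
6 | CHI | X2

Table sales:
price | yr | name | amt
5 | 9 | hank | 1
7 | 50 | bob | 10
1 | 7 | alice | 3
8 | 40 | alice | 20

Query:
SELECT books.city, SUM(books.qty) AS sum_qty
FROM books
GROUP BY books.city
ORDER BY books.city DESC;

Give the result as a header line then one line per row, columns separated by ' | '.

== RESULT ==
books.city | sum_qty
SF | 9
SEA | 10
MIA | 3
LA | 3

Derivation:
After GROUP BY (4 rows):
books.city | sum_qty
SF | 9
SEA | 10
LA | 3
MIA | 3
After ORDER BY (4 rows):
books.city | sum_qty
SF | 9
SEA | 10
MIA | 3
LA | 3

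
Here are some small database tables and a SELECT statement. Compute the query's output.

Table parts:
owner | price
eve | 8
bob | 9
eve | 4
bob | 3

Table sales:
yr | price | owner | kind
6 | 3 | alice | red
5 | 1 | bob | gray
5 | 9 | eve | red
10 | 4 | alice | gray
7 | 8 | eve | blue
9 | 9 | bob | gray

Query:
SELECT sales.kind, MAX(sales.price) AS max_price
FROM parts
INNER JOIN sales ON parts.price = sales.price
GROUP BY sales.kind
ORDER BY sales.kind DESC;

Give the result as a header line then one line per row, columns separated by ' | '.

After JOIN sales (5 rows):
parts.owner | parts.price | sales.yr | sales.price | sales.owner | sales.kind
eve | 8 | 7 | 8 | eve | blue
bob | 9 | 5 | 9 | eve | red
bob | 9 | 9 | 9 | bob | gray
eve | 4 | 10 | 4 | alice | gray
bob | 3 | 6 | 3 | alice | red
After GROUP BY (3 rows):
sales.kind | max_price
blue | 8
red | 9
gray | 9
After ORDER BY (3 rows):
sales.kind | max_price
red | 9
gray | 9
blue | 8

== RESULT ==
sales.kind | max_price
red | 9
gray | 9
blue | 8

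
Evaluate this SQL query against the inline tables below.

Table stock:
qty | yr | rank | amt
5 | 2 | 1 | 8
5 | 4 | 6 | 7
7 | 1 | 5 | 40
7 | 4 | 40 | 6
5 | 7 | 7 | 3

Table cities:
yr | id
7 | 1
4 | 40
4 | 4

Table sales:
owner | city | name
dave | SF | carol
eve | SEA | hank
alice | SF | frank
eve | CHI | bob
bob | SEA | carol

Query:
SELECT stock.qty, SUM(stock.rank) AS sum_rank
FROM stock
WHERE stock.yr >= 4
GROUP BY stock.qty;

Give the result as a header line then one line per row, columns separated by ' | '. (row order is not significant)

== RESULT ==
stock.qty | sum_rank
5 | 13
7 | 40

Derivation:
After WHERE (3 rows):
stock.qty | stock.yr | stock.rank | stock.amt
5 | 4 | 6 | 7
7 | 4 | 40 | 6
5 | 7 | 7 | 3
After GROUP BY (2 rows):
stock.qty | sum_rank
5 | 13
7 | 40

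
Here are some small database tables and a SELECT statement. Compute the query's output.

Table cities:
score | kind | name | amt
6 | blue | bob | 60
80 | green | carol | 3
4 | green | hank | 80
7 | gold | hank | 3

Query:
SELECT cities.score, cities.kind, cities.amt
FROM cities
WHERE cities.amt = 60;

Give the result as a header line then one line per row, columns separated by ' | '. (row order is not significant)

== RESULT ==
cities.score | cities.kind | cities.amt
6 | blue | 60

Derivation:
After WHERE (1 rows):
cities.score | cities.kind | cities.name | cities.amt
6 | blue | bob | 60
After SELECT (1 rows):
cities.score | cities.kind | cities.amt
6 | blue | 60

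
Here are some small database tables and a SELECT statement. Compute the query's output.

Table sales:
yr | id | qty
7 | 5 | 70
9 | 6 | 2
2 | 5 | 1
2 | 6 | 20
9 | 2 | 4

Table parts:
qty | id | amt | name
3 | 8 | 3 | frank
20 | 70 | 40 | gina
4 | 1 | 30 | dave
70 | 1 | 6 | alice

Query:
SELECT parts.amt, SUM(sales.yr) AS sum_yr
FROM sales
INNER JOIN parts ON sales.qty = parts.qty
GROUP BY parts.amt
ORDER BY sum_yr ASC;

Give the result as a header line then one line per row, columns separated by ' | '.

After JOIN parts (3 rows):
sales.yr | sales.id | sales.qty | parts.qty | parts.id | parts.amt | parts.name
7 | 5 | 70 | 70 | 1 | 6 | alice
2 | 6 | 20 | 20 | 70 | 40 | gina
9 | 2 | 4 | 4 | 1 | 30 | dave
After GROUP BY (3 rows):
parts.amt | sum_yr
6 | 7
40 | 2
30 | 9
After ORDER BY (3 rows):
parts.amt | sum_yr
40 | 2
6 | 7
30 | 9

== RESULT ==
parts.amt | sum_yr
40 | 2
6 | 7
30 | 9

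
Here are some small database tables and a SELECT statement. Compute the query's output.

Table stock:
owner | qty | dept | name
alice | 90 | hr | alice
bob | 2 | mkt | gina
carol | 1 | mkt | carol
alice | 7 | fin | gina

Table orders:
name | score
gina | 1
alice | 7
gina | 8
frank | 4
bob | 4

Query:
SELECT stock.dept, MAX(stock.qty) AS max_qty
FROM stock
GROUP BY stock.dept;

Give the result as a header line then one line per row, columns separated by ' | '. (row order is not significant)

After GROUP BY (3 rows):
stock.dept | max_qty
hr | 90
mkt | 2
fin | 7

== RESULT ==
stock.dept | max_qty
hr | 90
mkt | 2
fin | 7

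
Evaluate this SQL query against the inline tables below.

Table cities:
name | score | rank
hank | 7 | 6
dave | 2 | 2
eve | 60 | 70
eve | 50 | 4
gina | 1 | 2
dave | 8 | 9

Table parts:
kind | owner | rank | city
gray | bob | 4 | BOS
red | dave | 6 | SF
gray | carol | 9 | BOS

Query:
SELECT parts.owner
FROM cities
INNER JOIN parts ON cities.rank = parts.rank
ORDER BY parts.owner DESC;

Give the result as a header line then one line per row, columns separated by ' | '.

== RESULT ==
parts.owner
dave
carol
bob

Derivation:
After JOIN parts (3 rows):
cities.name | cities.score | cities.rank | parts.kind | parts.owner | parts.rank | parts.city
hank | 7 | 6 | red | dave | 6 | SF
eve | 50 | 4 | gray | bob | 4 | BOS
dave | 8 | 9 | gray | carol | 9 | BOS
After SELECT (3 rows):
parts.owner
dave
bob
carol
After ORDER BY (3 rows):
parts.owner
dave
carol
bob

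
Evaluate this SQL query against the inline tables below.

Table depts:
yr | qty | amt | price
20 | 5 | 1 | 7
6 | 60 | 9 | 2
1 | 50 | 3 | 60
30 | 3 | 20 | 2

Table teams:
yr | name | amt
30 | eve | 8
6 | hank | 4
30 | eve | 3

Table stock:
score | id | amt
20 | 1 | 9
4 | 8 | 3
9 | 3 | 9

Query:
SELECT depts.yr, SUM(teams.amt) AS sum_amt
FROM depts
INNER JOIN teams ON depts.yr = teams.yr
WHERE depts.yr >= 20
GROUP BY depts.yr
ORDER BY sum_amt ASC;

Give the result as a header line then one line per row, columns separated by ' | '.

After JOIN teams (3 rows):
depts.yr | depts.qty | depts.amt | depts.price | teams.yr | teams.name | teams.amt
6 | 60 | 9 | 2 | 6 | hank | 4
30 | 3 | 20 | 2 | 30 | eve | 8
30 | 3 | 20 | 2 | 30 | eve | 3
After WHERE (2 rows):
depts.yr | depts.qty | depts.amt | depts.price | teams.yr | teams.name | teams.amt
30 | 3 | 20 | 2 | 30 | eve | 8
30 | 3 | 20 | 2 | 30 | eve | 3
After GROUP BY (1 rows):
depts.yr | sum_amt
30 | 11
After ORDER BY (1 rows):
depts.yr | sum_amt
30 | 11

== RESULT ==
depts.yr | sum_amt
30 | 11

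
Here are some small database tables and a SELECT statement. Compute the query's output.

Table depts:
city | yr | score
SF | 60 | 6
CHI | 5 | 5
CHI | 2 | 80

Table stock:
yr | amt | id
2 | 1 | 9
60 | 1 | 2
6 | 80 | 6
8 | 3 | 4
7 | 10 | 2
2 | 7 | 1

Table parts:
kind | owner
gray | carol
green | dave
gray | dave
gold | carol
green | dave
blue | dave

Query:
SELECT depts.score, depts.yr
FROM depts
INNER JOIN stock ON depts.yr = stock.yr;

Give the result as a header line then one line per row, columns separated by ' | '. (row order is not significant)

After JOIN stock (3 rows):
depts.city | depts.yr | depts.score | stock.yr | stock.amt | stock.id
SF | 60 | 6 | 60 | 1 | 2
CHI | 2 | 80 | 2 | 1 | 9
CHI | 2 | 80 | 2 | 7 | 1
After SELECT (3 rows):
depts.score | depts.yr
6 | 60
80 | 2
80 | 2

== RESULT ==
depts.score | depts.yr
6 | 60
80 | 2
80 | 2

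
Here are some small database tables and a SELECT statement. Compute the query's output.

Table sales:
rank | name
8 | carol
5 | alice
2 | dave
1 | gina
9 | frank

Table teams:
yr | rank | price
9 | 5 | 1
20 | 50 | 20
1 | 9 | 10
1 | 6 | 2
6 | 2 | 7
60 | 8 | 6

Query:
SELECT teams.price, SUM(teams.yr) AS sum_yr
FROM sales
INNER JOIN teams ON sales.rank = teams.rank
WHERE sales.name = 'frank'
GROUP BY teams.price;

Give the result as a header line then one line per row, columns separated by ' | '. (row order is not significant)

== RESULT ==
teams.price | sum_yr
10 | 1

Derivation:
After JOIN teams (4 rows):
sales.rank | sales.name | teams.yr | teams.rank | teams.price
8 | carol | 60 | 8 | 6
5 | alice | 9 | 5 | 1
2 | dave | 6 | 2 | 7
9 | frank | 1 | 9 | 10
After WHERE (1 rows):
sales.rank | sales.name | teams.yr | teams.rank | teams.price
9 | frank | 1 | 9 | 10
After GROUP BY (1 rows):
teams.price | sum_yr
10 | 1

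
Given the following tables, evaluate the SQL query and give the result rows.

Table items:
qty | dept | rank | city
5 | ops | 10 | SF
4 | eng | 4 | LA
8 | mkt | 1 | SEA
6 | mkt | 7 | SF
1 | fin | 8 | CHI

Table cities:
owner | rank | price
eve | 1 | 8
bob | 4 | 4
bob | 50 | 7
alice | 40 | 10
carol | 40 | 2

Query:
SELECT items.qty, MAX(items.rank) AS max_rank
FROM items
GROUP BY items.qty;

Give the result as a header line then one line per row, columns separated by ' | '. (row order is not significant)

After GROUP BY (5 rows):
items.qty | max_rank
5 | 10
4 | 4
8 | 1
6 | 7
1 | 8

== RESULT ==
items.qty | max_rank
5 | 10
4 | 4
8 | 1
6 | 7
1 | 8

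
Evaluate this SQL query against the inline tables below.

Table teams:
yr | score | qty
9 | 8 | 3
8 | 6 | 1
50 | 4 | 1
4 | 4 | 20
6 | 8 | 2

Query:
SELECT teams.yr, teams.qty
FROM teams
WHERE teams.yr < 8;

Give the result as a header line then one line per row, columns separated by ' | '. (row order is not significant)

After WHERE (2 rows):
teams.yr | teams.score | teams.qty
4 | 4 | 20
6 | 8 | 2
After SELECT (2 rows):
teams.yr | teams.qty
4 | 20
6 | 2

== RESULT ==
teams.yr | teams.qty
4 | 20
6 | 2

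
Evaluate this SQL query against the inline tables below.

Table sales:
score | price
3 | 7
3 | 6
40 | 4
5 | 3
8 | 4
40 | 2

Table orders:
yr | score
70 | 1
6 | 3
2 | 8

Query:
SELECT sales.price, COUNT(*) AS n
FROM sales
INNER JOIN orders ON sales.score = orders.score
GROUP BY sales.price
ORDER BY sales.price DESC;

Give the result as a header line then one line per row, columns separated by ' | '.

== RESULT ==
sales.price | n
7 | 1
6 | 1
4 | 1

Derivation:
After JOIN orders (3 rows):
sales.score | sales.price | orders.yr | orders.score
3 | 7 | 6 | 3
3 | 6 | 6 | 3
8 | 4 | 2 | 8
After GROUP BY (3 rows):
sales.price | n
7 | 1
6 | 1
4 | 1
After ORDER BY (3 rows):
sales.price | n
7 | 1
6 | 1
4 | 1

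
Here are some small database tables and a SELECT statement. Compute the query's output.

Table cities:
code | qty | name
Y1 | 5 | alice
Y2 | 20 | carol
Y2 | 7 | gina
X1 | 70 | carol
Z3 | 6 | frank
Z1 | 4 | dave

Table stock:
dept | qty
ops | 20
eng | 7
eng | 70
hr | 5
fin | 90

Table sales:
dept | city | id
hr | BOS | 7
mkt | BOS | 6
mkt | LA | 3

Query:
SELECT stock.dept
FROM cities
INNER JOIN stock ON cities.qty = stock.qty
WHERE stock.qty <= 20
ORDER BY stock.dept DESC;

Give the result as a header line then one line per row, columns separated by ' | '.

== RESULT ==
stock.dept
ops
hr
eng

Derivation:
After JOIN stock (4 rows):
cities.code | cities.qty | cities.name | stock.dept | stock.qty
Y1 | 5 | alice | hr | 5
Y2 | 20 | carol | ops | 20
Y2 | 7 | gina | eng | 7
X1 | 70 | carol | eng | 70
After WHERE (3 rows):
cities.code | cities.qty | cities.name | stock.dept | stock.qty
Y1 | 5 | alice | hr | 5
Y2 | 20 | carol | ops | 20
Y2 | 7 | gina | eng | 7
After SELECT (3 rows):
stock.dept
hr
ops
eng
After ORDER BY (3 rows):
stock.dept
ops
hr
eng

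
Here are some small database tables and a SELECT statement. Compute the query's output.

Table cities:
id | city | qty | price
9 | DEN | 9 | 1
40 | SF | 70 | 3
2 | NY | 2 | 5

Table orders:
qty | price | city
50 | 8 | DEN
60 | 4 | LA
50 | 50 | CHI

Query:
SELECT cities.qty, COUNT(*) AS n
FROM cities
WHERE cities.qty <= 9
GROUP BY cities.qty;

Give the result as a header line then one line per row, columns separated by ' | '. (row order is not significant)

== RESULT ==
cities.qty | n
9 | 1
2 | 1

Derivation:
After WHERE (2 rows):
cities.id | cities.city | cities.qty | cities.price
9 | DEN | 9 | 1
2 | NY | 2 | 5
After GROUP BY (2 rows):
cities.qty | n
9 | 1
2 | 1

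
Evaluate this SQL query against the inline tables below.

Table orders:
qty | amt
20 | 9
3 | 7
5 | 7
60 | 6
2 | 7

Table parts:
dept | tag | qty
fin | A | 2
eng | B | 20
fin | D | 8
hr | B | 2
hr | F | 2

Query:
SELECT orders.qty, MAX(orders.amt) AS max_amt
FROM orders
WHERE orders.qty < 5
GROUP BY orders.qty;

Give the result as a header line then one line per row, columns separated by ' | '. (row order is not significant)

After WHERE (2 rows):
orders.qty | orders.amt
3 | 7
2 | 7
After GROUP BY (2 rows):
orders.qty | max_amt
3 | 7
2 | 7

== RESULT ==
orders.qty | max_amt
3 | 7
2 | 7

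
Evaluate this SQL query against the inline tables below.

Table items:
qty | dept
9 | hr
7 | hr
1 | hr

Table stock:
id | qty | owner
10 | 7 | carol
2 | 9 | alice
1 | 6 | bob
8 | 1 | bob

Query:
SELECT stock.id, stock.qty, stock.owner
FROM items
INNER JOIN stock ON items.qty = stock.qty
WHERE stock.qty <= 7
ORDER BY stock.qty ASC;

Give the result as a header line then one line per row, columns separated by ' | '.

After JOIN stock (3 rows):
items.qty | items.dept | stock.id | stock.qty | stock.owner
9 | hr | 2 | 9 | alice
7 | hr | 10 | 7 | carol
1 | hr | 8 | 1 | bob
After WHERE (2 rows):
items.qty | items.dept | stock.id | stock.qty | stock.owner
7 | hr | 10 | 7 | carol
1 | hr | 8 | 1 | bob
After SELECT (2 rows):
stock.id | stock.qty | stock.owner
10 | 7 | carol
8 | 1 | bob
After ORDER BY (2 rows):
stock.id | stock.qty | stock.owner
8 | 1 | bob
10 | 7 | carol

== RESULT ==
stock.id | stock.qty | stock.owner
8 | 1 | bob
10 | 7 | carol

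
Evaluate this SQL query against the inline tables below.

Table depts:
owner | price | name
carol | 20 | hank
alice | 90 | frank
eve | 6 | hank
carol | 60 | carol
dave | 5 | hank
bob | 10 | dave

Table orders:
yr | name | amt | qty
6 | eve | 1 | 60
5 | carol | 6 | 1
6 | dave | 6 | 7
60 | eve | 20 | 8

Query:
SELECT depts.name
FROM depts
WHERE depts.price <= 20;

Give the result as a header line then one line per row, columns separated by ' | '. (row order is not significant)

After WHERE (4 rows):
depts.owner | depts.price | depts.name
carol | 20 | hank
eve | 6 | hank
dave | 5 | hank
bob | 10 | dave
After SELECT (4 rows):
depts.name
hank
hank
hank
dave

== RESULT ==
depts.name
hank
hank
hank
dave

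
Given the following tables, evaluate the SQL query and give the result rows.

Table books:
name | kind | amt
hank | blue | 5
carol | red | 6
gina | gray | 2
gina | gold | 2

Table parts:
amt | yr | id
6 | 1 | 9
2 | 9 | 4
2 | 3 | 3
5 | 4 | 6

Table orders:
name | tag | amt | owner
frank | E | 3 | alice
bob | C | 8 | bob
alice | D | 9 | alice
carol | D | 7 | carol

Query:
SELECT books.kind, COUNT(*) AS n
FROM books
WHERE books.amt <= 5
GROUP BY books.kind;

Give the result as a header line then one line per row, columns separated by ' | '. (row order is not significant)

== RESULT ==
books.kind | n
blue | 1
gray | 1
gold | 1

Derivation:
After WHERE (3 rows):
books.name | books.kind | books.amt
hank | blue | 5
gina | gray | 2
gina | gold | 2
After GROUP BY (3 rows):
books.kind | n
blue | 1
gray | 1
gold | 1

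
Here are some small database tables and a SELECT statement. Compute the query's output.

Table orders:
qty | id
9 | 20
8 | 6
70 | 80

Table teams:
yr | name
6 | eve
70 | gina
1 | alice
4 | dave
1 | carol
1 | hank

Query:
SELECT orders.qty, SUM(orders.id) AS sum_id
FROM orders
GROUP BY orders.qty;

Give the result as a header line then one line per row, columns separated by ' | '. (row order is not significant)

After GROUP BY (3 rows):
orders.qty | sum_id
9 | 20
8 | 6
70 | 80

== RESULT ==
orders.qty | sum_id
9 | 20
8 | 6
70 | 80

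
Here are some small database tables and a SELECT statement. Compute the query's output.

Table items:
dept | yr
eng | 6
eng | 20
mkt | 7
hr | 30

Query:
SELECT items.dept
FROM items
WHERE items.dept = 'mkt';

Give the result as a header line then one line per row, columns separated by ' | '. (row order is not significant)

After WHERE (1 rows):
items.dept | items.yr
mkt | 7
After SELECT (1 rows):
items.dept
mkt

== RESULT ==
items.dept
mkt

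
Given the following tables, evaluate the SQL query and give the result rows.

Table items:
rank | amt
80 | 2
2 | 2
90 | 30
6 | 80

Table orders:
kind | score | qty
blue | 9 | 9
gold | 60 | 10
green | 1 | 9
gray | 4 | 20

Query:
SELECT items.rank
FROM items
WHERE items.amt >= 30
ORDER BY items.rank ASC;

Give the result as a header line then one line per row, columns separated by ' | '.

After WHERE (2 rows):
items.rank | items.amt
90 | 30
6 | 80
After SELECT (2 rows):
items.rank
90
6
After ORDER BY (2 rows):
items.rank
6
90

== RESULT ==
items.rank
6
90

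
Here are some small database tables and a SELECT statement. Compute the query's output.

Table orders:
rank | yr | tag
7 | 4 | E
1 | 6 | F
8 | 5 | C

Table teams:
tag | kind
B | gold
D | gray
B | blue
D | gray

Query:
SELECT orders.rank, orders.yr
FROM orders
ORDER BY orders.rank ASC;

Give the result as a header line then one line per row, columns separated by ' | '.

After SELECT (3 rows):
orders.rank | orders.yr
7 | 4
1 | 6
8 | 5
After ORDER BY (3 rows):
orders.rank | orders.yr
1 | 6
7 | 4
8 | 5

== RESULT ==
orders.rank | orders.yr
1 | 6
7 | 4
8 | 5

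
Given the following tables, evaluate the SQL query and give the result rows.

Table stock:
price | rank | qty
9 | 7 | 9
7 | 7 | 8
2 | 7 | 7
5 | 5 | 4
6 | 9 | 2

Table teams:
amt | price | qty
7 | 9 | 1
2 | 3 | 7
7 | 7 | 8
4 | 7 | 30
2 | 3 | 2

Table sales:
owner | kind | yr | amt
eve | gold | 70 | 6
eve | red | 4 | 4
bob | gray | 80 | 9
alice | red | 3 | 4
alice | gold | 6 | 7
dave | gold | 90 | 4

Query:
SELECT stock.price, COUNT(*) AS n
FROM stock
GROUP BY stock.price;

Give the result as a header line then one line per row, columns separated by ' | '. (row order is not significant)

After GROUP BY (5 rows):
stock.price | n
9 | 1
7 | 1
2 | 1
5 | 1
6 | 1

== RESULT ==
stock.price | n
9 | 1
7 | 1
2 | 1
5 | 1
6 | 1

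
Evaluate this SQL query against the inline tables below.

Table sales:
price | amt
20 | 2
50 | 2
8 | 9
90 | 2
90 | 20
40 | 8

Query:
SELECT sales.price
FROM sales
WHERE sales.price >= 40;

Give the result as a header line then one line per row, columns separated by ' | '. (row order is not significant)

== RESULT ==
sales.price
50
90
90
40

Derivation:
After WHERE (4 rows):
sales.price | sales.amt
50 | 2
90 | 2
90 | 20
40 | 8
After SELECT (4 rows):
sales.price
50
90
90
40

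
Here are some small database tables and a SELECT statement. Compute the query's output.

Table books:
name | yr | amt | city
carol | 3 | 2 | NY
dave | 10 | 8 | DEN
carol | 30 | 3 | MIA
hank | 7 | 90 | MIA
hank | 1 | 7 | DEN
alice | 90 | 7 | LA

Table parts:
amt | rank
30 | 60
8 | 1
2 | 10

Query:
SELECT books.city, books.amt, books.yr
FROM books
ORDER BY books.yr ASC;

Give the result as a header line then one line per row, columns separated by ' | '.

== RESULT ==
books.city | books.amt | books.yr
DEN | 7 | 1
NY | 2 | 3
MIA | 90 | 7
DEN | 8 | 10
MIA | 3 | 30
LA | 7 | 90

Derivation:
After SELECT (6 rows):
books.city | books.amt | books.yr
NY | 2 | 3
DEN | 8 | 10
MIA | 3 | 30
MIA | 90 | 7
DEN | 7 | 1
LA | 7 | 90
After ORDER BY (6 rows):
books.city | books.amt | books.yr
DEN | 7 | 1
NY | 2 | 3
MIA | 90 | 7
DEN | 8 | 10
MIA | 3 | 30
LA | 7 | 90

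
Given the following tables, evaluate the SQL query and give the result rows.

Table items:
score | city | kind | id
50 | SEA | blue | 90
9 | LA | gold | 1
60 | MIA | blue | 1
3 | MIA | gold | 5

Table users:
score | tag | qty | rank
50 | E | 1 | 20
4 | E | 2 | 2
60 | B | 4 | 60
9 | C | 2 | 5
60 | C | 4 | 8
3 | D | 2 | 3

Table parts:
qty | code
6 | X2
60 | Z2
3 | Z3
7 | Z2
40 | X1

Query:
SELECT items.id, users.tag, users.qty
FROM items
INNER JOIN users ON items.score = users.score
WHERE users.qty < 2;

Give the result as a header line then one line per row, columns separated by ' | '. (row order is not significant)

After JOIN users (5 rows):
items.score | items.city | items.kind | items.id | users.score | users.tag | users.qty | users.rank
50 | SEA | blue | 90 | 50 | E | 1 | 20
9 | LA | gold | 1 | 9 | C | 2 | 5
60 | MIA | blue | 1 | 60 | B | 4 | 60
60 | MIA | blue | 1 | 60 | C | 4 | 8
3 | MIA | gold | 5 | 3 | D | 2 | 3
After WHERE (1 rows):
items.score | items.city | items.kind | items.id | users.score | users.tag | users.qty | users.rank
50 | SEA | blue | 90 | 50 | E | 1 | 20
After SELECT (1 rows):
items.id | users.tag | users.qty
90 | E | 1

== RESULT ==
items.id | users.tag | users.qty
90 | E | 1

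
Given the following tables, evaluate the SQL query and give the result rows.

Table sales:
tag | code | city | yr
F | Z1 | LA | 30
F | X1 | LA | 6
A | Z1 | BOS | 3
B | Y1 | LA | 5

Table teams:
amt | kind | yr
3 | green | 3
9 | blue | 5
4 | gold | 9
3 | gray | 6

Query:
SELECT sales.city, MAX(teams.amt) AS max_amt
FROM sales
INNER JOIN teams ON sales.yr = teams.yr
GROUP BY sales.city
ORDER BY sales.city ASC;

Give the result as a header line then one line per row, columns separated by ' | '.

== RESULT ==
sales.city | max_amt
BOS | 3
LA | 9

Derivation:
After JOIN teams (3 rows):
sales.tag | sales.code | sales.city | sales.yr | teams.amt | teams.kind | teams.yr
F | X1 | LA | 6 | 3 | gray | 6
A | Z1 | BOS | 3 | 3 | green | 3
B | Y1 | LA | 5 | 9 | blue | 5
After GROUP BY (2 rows):
sales.city | max_amt
LA | 9
BOS | 3
After ORDER BY (2 rows):
sales.city | max_amt
BOS | 3
LA | 9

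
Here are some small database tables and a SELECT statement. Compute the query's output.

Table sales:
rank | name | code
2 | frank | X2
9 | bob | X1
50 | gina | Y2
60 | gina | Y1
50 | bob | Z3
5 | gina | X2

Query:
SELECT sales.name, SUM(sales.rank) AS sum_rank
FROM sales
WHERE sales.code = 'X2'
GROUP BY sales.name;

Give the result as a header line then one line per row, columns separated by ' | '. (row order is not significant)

== RESULT ==
sales.name | sum_rank
frank | 2
gina | 5

Derivation:
After WHERE (2 rows):
sales.rank | sales.name | sales.code
2 | frank | X2
5 | gina | X2
After GROUP BY (2 rows):
sales.name | sum_rank
frank | 2
gina | 5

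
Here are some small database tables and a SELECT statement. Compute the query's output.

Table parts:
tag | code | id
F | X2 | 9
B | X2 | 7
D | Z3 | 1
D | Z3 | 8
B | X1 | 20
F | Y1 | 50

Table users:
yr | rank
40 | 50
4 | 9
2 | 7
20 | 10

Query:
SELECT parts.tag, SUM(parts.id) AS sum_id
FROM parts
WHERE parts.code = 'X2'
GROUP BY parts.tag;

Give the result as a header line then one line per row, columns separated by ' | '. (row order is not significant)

After WHERE (2 rows):
parts.tag | parts.code | parts.id
F | X2 | 9
B | X2 | 7
After GROUP BY (2 rows):
parts.tag | sum_id
F | 9
B | 7

== RESULT ==
parts.tag | sum_id
F | 9
B | 7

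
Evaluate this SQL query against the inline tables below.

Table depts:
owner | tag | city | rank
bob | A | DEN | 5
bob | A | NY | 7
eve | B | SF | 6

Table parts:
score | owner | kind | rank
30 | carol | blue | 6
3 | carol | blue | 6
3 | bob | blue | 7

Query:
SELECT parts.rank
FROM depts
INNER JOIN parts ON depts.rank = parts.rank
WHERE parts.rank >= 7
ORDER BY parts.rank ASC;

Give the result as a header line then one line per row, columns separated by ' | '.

== RESULT ==
parts.rank
7

Derivation:
After JOIN parts (3 rows):
depts.owner | depts.tag | depts.city | depts.rank | parts.score | parts.owner | parts.kind | parts.rank
bob | A | NY | 7 | 3 | bob | blue | 7
eve | B | SF | 6 | 30 | carol | blue | 6
eve | B | SF | 6 | 3 | carol | blue | 6
After WHERE (1 rows):
depts.owner | depts.tag | depts.city | depts.rank | parts.score | parts.owner | parts.kind | parts.rank
bob | A | NY | 7 | 3 | bob | blue | 7
After SELECT (1 rows):
parts.rank
7
After ORDER BY (1 rows):
parts.rank
7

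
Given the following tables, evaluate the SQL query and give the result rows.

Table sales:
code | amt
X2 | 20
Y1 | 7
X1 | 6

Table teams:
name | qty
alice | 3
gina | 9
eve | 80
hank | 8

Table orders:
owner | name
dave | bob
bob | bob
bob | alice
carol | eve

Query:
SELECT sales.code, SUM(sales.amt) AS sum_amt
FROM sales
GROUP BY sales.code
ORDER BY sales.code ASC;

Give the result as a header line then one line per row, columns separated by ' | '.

After GROUP BY (3 rows):
sales.code | sum_amt
X2 | 20
Y1 | 7
X1 | 6
After ORDER BY (3 rows):
sales.code | sum_amt
X1 | 6
X2 | 20
Y1 | 7

== RESULT ==
sales.code | sum_amt
X1 | 6
X2 | 20
Y1 | 7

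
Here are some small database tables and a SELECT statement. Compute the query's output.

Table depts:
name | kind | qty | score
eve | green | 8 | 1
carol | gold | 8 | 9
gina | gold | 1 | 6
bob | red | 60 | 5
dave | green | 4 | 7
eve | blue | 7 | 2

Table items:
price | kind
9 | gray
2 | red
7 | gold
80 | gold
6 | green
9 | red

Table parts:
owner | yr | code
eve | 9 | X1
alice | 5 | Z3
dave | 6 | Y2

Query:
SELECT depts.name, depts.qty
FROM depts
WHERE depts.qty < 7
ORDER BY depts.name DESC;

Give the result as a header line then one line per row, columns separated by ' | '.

== RESULT ==
depts.name | depts.qty
gina | 1
dave | 4

Derivation:
After WHERE (2 rows):
depts.name | depts.kind | depts.qty | depts.score
gina | gold | 1 | 6
dave | green | 4 | 7
After SELECT (2 rows):
depts.name | depts.qty
gina | 1
dave | 4
After ORDER BY (2 rows):
depts.name | depts.qty
gina | 1
dave | 4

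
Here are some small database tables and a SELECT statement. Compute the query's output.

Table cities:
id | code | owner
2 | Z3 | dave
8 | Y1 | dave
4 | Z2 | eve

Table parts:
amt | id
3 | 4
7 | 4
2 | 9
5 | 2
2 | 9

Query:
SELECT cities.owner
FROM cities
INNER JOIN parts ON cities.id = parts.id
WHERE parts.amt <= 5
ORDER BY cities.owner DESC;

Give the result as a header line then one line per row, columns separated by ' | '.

== RESULT ==
cities.owner
eve
dave

Derivation:
After JOIN parts (3 rows):
cities.id | cities.code | cities.owner | parts.amt | parts.id
2 | Z3 | dave | 5 | 2
4 | Z2 | eve | 3 | 4
4 | Z2 | eve | 7 | 4
After WHERE (2 rows):
cities.id | cities.code | cities.owner | parts.amt | parts.id
2 | Z3 | dave | 5 | 2
4 | Z2 | eve | 3 | 4
After SELECT (2 rows):
cities.owner
dave
eve
After ORDER BY (2 rows):
cities.owner
eve
dave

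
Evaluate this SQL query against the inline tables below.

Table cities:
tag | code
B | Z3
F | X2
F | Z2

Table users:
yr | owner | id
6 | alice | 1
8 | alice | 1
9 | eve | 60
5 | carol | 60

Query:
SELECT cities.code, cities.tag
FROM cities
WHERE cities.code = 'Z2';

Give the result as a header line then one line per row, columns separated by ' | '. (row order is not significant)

After WHERE (1 rows):
cities.tag | cities.code
F | Z2
After SELECT (1 rows):
cities.code | cities.tag
Z2 | F

== RESULT ==
cities.code | cities.tag
Z2 | F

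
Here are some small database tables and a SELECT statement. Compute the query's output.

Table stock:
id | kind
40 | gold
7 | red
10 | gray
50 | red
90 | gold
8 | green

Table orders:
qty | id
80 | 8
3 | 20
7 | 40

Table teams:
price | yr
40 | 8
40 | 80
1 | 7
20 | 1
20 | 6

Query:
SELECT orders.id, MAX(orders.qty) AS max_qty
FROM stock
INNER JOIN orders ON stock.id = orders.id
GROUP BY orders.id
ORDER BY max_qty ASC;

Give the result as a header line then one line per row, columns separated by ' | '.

== RESULT ==
orders.id | max_qty
40 | 7
8 | 80

Derivation:
After JOIN orders (2 rows):
stock.id | stock.kind | orders.qty | orders.id
40 | gold | 7 | 40
8 | green | 80 | 8
After GROUP BY (2 rows):
orders.id | max_qty
40 | 7
8 | 80
After ORDER BY (2 rows):
orders.id | max_qty
40 | 7
8 | 80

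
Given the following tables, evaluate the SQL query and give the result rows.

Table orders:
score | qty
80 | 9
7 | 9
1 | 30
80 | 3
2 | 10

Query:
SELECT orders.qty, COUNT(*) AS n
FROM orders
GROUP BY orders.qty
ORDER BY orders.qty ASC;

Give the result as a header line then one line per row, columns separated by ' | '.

After GROUP BY (4 rows):
orders.qty | n
9 | 2
30 | 1
3 | 1
10 | 1
After ORDER BY (4 rows):
orders.qty | n
3 | 1
9 | 2
10 | 1
30 | 1

== RESULT ==
orders.qty | n
3 | 1
9 | 2
10 | 1
30 | 1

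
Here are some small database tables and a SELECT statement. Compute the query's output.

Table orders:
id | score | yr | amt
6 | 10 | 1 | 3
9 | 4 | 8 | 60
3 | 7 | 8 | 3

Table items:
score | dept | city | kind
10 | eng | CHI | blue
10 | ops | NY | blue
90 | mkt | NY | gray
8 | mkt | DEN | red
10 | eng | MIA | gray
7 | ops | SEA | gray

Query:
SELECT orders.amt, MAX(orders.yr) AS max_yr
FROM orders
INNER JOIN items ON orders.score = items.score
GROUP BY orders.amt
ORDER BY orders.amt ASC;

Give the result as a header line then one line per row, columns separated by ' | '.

== RESULT ==
orders.amt | max_yr
3 | 8

Derivation:
After JOIN items (4 rows):
orders.id | orders.score | orders.yr | orders.amt | items.score | items.dept | items.city | items.kind
6 | 10 | 1 | 3 | 10 | eng | CHI | blue
6 | 10 | 1 | 3 | 10 | ops | NY | blue
6 | 10 | 1 | 3 | 10 | eng | MIA | gray
3 | 7 | 8 | 3 | 7 | ops | SEA | gray
After GROUP BY (1 rows):
orders.amt | max_yr
3 | 8
After ORDER BY (1 rows):
orders.amt | max_yr
3 | 8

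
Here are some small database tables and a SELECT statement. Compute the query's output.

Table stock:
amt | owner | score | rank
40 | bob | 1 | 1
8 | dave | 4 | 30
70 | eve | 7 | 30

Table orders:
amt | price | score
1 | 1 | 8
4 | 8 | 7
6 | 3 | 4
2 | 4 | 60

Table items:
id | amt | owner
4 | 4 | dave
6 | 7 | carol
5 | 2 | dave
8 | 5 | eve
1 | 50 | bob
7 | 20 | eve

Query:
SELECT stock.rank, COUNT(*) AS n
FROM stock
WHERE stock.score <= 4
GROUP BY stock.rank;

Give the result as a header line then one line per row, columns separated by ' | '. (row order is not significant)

== RESULT ==
stock.rank | n
1 | 1
30 | 1

Derivation:
After WHERE (2 rows):
stock.amt | stock.owner | stock.score | stock.rank
40 | bob | 1 | 1
8 | dave | 4 | 30
After GROUP BY (2 rows):
stock.rank | n
1 | 1
30 | 1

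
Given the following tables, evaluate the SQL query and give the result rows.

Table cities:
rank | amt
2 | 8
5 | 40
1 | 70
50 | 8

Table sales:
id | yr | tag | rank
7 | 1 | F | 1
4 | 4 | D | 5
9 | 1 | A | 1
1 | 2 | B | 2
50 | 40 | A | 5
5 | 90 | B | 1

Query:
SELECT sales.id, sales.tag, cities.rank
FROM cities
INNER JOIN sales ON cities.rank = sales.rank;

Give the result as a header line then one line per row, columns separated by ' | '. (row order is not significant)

== RESULT ==
sales.id | sales.tag | cities.rank
1 | B | 2
4 | D | 5
50 | A | 5
7 | F | 1
9 | A | 1
5 | B | 1

Derivation:
After JOIN sales (6 rows):
cities.rank | cities.amt | sales.id | sales.yr | sales.tag | sales.rank
2 | 8 | 1 | 2 | B | 2
5 | 40 | 4 | 4 | D | 5
5 | 40 | 50 | 40 | A | 5
1 | 70 | 7 | 1 | F | 1
1 | 70 | 9 | 1 | A | 1
1 | 70 | 5 | 90 | B | 1
After SELECT (6 rows):
sales.id | sales.tag | cities.rank
1 | B | 2
4 | D | 5
50 | A | 5
7 | F | 1
9 | A | 1
5 | B | 1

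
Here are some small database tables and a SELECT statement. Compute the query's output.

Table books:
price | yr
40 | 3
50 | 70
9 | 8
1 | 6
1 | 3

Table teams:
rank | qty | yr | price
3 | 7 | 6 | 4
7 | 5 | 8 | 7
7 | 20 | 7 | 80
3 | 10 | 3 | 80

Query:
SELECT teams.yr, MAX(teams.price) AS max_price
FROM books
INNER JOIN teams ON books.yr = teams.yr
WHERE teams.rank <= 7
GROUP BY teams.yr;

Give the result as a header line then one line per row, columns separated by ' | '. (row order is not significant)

== RESULT ==
teams.yr | max_price
3 | 80
8 | 7
6 | 4

Derivation:
After JOIN teams (4 rows):
books.price | books.yr | teams.rank | teams.qty | teams.yr | teams.price
40 | 3 | 3 | 10 | 3 | 80
9 | 8 | 7 | 5 | 8 | 7
1 | 6 | 3 | 7 | 6 | 4
1 | 3 | 3 | 10 | 3 | 80
After WHERE (4 rows):
books.price | books.yr | teams.rank | teams.qty | teams.yr | teams.price
40 | 3 | 3 | 10 | 3 | 80
9 | 8 | 7 | 5 | 8 | 7
1 | 6 | 3 | 7 | 6 | 4
1 | 3 | 3 | 10 | 3 | 80
After GROUP BY (3 rows):
teams.yr | max_price
3 | 80
8 | 7
6 | 4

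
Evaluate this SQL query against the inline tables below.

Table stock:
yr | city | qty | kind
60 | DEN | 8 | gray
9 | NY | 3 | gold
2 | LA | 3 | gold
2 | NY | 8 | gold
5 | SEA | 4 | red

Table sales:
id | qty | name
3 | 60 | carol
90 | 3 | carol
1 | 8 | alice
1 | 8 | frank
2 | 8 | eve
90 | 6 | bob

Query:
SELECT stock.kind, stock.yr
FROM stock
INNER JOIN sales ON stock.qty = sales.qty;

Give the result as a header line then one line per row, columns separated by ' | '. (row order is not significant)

After JOIN sales (8 rows):
stock.yr | stock.city | stock.qty | stock.kind | sales.id | sales.qty | sales.name
60 | DEN | 8 | gray | 1 | 8 | alice
60 | DEN | 8 | gray | 1 | 8 | frank
60 | DEN | 8 | gray | 2 | 8 | eve
9 | NY | 3 | gold | 90 | 3 | carol
2 | LA | 3 | gold | 90 | 3 | carol
2 | NY | 8 | gold | 1 | 8 | alice
2 | NY | 8 | gold | 1 | 8 | frank
2 | NY | 8 | gold | 2 | 8 | eve
After SELECT (8 rows):
stock.kind | stock.yr
gray | 60
gray | 60
gray | 60
gold | 9
gold | 2
gold | 2
gold | 2
gold | 2

== RESULT ==
stock.kind | stock.yr
gray | 60
gray | 60
gray | 60
gold | 9
gold | 2
gold | 2
gold | 2
gold | 2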